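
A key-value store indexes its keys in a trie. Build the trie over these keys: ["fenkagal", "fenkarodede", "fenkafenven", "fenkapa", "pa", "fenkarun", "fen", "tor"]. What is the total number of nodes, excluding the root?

29

Trie structure (* marks end of a word):
(root)
├─ f
│  └─ e
│     └─ n *
│        └─ k
│           └─ a
│              ├─ f
│              │  └─ e
│              │     └─ n
│              │        └─ v
│              │           └─ e
│              │              └─ n *
│              ├─ g
│              │  └─ a
│              │     └─ l *
│              ├─ p
│              │  └─ a *
│              └─ r
│                 ├─ o
│                 │  └─ d
│                 │     └─ e
│                 │        └─ d
│                 │           └─ e *
│                 └─ u
│                    └─ n *
├─ p
│  └─ a *
└─ t
   └─ o
      └─ r *
Counting every labelled node above: 29.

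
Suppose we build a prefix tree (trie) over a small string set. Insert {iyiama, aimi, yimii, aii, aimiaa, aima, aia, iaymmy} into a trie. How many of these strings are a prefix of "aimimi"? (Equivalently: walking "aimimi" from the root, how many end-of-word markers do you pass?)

1

Check each prefix of "aimimi" against the stored set — each match is an end-marker on the path.
Prefixes of the query that are stored words: "aimi"
Count: 1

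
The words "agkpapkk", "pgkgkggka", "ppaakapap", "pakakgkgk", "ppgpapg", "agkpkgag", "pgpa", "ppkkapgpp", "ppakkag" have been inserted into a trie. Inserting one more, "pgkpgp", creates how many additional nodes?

3

The longest prefix of "pgkpgp" already in the trie is "pgk" (length 3).
Each of the 3 remaining characters creates one node.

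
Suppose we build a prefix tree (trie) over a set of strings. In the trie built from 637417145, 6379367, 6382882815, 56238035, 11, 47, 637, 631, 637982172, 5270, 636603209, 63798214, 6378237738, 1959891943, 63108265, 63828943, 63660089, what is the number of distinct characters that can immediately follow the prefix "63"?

4

Follow the path "63" to its node, then look at its outgoing edges.
Distinct next characters after "63": 1, 6, 7, 8.
That node has 4 child edges.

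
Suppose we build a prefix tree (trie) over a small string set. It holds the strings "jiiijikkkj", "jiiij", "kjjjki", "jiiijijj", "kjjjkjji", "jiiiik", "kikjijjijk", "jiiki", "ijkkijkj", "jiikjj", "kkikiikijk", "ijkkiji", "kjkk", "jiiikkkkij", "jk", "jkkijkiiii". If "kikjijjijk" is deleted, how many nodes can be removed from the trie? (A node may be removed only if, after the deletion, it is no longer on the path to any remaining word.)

Walk "kikjijjijk" from the leaf back toward the root, removing each node that no remaining word uses.
The suffix "ikjijjijk" (9 nodes) is used only by "kikjijjijk"; the node for "k" still has the child "j", so pruning stops there.
Nodes removed: 9

9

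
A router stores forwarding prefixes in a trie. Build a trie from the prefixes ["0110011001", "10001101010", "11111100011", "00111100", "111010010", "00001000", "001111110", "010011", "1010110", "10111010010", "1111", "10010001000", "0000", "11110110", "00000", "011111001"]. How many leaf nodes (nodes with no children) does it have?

14

Leaves are exactly the stored words that no other stored word extends.
Those words: "00000", "00001000", "00111100", "001111110", "010011", "0110011001", "011111001", "10001101010", "10010001000", "1010110", "10111010010", "111010010", "11110110", "11111100011"
Leaf count: 14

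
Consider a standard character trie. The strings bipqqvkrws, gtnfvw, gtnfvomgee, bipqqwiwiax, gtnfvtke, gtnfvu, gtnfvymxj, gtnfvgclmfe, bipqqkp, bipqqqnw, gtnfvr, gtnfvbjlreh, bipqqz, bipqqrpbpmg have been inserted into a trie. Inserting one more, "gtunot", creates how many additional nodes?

4

Walking "gtunot" from the root, the first 2 characters ("gt") follow existing edges; "u" is the first miss.
New nodes needed: |"gtunot"| − 2 = 6 − 2 = 4.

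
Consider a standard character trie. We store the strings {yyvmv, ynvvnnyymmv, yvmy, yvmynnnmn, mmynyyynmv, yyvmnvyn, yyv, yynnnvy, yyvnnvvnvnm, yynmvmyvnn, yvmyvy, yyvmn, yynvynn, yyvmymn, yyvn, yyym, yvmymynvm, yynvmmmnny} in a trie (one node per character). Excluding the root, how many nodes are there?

79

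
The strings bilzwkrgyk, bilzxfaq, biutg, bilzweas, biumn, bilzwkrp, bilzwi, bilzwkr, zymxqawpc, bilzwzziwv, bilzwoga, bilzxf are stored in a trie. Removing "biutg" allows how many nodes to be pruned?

2

A node on "biutg"'s path can go only if nothing else ends at it or branches off below it.
The suffix "tg" (2 nodes) is used only by "biutg"; the node for "biu" still has the child "m", so pruning stops there.
Nodes removed: 2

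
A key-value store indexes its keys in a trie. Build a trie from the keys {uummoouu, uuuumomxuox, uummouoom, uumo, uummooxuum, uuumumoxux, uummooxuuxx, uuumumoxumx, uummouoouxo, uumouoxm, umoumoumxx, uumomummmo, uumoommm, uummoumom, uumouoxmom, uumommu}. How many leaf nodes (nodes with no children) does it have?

14

Leaves are exactly the stored words that no other stored word extends.
Those words: "umoumoumxx", "uummoouu", "uummooxuum", "uummooxuuxx", "uummoumom", "uummouoom", "uummouoouxo", "uumommu", "uumomummmo", "uumoommm", "uumouoxmom", "uuumumoxumx", "uuumumoxux", "uuuumomxuox"
Leaf count: 14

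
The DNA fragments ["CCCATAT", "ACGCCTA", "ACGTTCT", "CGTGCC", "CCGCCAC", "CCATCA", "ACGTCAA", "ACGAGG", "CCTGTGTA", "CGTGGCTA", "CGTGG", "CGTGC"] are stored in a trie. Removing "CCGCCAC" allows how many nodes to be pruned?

5

A node on "CCGCCAC"'s path can go only if nothing else ends at it or branches off below it.
The suffix "GCCAC" (5 nodes) is used only by "CCGCCAC"; the node for "CC" still has the child "C", so pruning stops there.
Nodes removed: 5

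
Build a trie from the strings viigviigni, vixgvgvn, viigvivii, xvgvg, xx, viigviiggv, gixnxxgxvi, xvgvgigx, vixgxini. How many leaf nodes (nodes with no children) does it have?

8

A leaf is a node with no children — equivalently, the end of a word that is not a proper prefix of any other stored word.
Those words: "gixnxxgxvi", "viigviiggv", "viigviigni", "viigvivii", "vixgvgvn", "vixgxini", "xvgvgigx", "xx"
Leaf count: 8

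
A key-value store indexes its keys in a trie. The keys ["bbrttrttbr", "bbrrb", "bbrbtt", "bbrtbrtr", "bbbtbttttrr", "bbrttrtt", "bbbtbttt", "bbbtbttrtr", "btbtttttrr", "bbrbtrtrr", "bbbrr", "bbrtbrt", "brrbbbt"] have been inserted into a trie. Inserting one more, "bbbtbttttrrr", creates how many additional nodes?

1

Walking "bbbtbttttrrr" from the root, the first 11 characters ("bbbtbttttrr") follow existing edges; "r" is the first miss.
So 12 − 11 = 1 new nodes.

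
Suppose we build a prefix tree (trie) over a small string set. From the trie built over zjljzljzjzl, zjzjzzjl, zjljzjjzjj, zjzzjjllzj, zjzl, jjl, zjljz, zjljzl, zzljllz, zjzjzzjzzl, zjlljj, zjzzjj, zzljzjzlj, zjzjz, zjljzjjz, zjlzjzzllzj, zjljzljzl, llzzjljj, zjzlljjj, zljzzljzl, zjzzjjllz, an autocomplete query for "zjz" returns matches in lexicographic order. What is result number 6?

DFS of the "zjz" subtree visits, in order: "zjzjz", "zjzjzzjl", "zjzjzzjzzl", "zjzl", "zjzlljjj", "zjzzjj", "zjzzjjllz", "zjzzjjllzj"
The 6th is zjzzjj.

zjzzjj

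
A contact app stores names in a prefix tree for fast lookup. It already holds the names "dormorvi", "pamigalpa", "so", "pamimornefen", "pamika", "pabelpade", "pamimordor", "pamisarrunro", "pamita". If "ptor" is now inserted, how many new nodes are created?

3

The longest prefix of "ptor" already in the trie is "p" (length 1).
Each of the 3 remaining characters creates one node.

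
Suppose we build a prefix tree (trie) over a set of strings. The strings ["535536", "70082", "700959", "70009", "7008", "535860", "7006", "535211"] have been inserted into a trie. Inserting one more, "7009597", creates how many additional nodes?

1

"700959" is already a path in the trie; the remaining "7" must be added.
So 7 − 6 = 1 new nodes.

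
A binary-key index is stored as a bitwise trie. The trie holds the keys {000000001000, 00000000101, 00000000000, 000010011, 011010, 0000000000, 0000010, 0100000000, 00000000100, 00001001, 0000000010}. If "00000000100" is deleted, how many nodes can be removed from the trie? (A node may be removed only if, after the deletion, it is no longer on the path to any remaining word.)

After clearing the end-marker at "00000000100", prune upward until reaching a node still needed by another word.
Every node on "00000000100" is still needed (e.g. by "000000001000"), so nothing is freed.
Nodes removed: 0

0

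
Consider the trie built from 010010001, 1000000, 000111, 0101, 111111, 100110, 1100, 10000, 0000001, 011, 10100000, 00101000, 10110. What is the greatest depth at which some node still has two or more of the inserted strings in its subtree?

Look for the deepest trie node that still has at least two words in its subtree.
e.g. "10000" and "1000000" share the prefix "10000" of length 5; no pair shares a longer one.
Longest shared-prefix length: 5

5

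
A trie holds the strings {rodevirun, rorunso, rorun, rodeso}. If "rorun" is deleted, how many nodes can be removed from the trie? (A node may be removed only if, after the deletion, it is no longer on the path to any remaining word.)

A node on "rorun"'s path can go only if nothing else ends at it or branches off below it.
Every node on "rorun" is still needed (e.g. by "rorunso"), so nothing is freed.
Nodes removed: 0

0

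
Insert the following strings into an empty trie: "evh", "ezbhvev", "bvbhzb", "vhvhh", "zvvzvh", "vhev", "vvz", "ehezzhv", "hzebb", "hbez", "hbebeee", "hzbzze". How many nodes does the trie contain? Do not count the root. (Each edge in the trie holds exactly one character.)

52

Trace insertions, counting only characters that open a new branch:
  "evh" → 3 new (e, v, h)
  "ezbhvev" → prefix "e" already present; 6 new (z, b, h, v, e, v)
  "bvbhzb" → 6 new (b, v, b, h, z, b)
  "vhvhh" → 5 new (v, h, v, h, h)
  "zvvzvh" → 6 new (z, v, v, z, v, h)
  "vhev" → prefix "vh" already present; 2 new (e, v)
  "vvz" → prefix "v" already present; 2 new (v, z)
  "ehezzhv" → prefix "e" already present; 6 new (h, e, z, z, h, v)
  "hzebb" → 5 new (h, z, e, b, b)
  "hbez" → prefix "h" already present; 3 new (b, e, z)
  "hbebeee" → prefix "hbe" already present; 4 new (b, e, e, e)
  "hzbzze" → prefix "hz" already present; 4 new (b, z, z, e)
Total nodes = 3 + 6 + 6 + 5 + 6 + 2 + 2 + 6 + 5 + 3 + 4 + 4 = 52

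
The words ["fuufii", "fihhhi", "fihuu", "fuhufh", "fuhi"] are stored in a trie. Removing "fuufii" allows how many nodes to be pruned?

4

A node on "fuufii"'s path can go only if nothing else ends at it or branches off below it.
The suffix "ufii" (4 nodes) is used only by "fuufii"; the node for "fu" still has the child "h", so pruning stops there.
Nodes removed: 4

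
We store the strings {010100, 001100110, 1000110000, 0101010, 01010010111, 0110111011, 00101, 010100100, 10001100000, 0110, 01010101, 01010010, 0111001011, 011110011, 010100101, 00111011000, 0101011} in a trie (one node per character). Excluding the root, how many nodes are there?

64

Insert word by word; a character creates a node only if that edge doesn't already exist:
  "010100" → 6 new (0, 1, 0, 1, 0, 0)
  "001100110" → prefix "0" already present; 8 new (0, 1, 1, 0, 0, 1, 1, 0)
  "1000110000" → 10 new (1, 0, 0, 0, 1, 1, 0, 0, 0, 0)
  "0101010" → prefix "01010" already present; 2 new (1, 0)
  "01010010111" → prefix "010100" already present; 5 new (1, 0, 1, 1, 1)
  "0110111011" → prefix "01" already present; 8 new (1, 0, 1, 1, 1, 0, 1, 1)
  "00101" → prefix "001" already present; 2 new (0, 1)
  "010100100" → prefix "01010010" already present; 1 new (0)
  "10001100000" → prefix "1000110000" already present; 1 new (0)
  "0110" → prefix "0110" already present; 0 new (none)
  "01010101" → prefix "0101010" already present; 1 new (1)
  "01010010" → prefix "01010010" already present; 0 new (none)
  "0111001011" → prefix "011" already present; 7 new (1, 0, 0, 1, 0, 1, 1)
  "011110011" → prefix "0111" already present; 5 new (1, 0, 0, 1, 1)
  "010100101" → prefix "010100101" already present; 0 new (none)
  "00111011000" → prefix "0011" already present; 7 new (1, 0, 1, 1, 0, 0, 0)
  "0101011" → prefix "010101" already present; 1 new (1)
Total nodes = 6 + 8 + 10 + 2 + 5 + 8 + 2 + 1 + 1 + 0 + 1 + 0 + 7 + 5 + 0 + 7 + 1 = 64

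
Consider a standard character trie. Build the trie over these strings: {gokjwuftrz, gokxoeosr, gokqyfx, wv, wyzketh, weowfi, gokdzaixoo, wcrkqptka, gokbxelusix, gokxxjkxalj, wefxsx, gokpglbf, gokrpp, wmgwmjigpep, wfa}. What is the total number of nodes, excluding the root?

87

For each word, the new-node count is its length minus the longest prefix already in the trie:
  "gokjwuftrz" → 10 new (g, o, k, j, w, u, f, t, r, z)
  "gokxoeosr" → prefix "gok" already present; 6 new (x, o, e, o, s, r)
  "gokqyfx" → prefix "gok" already present; 4 new (q, y, f, x)
  "wv" → 2 new (w, v)
  "wyzketh" → prefix "w" already present; 6 new (y, z, k, e, t, h)
  "weowfi" → prefix "w" already present; 5 new (e, o, w, f, i)
  "gokdzaixoo" → prefix "gok" already present; 7 new (d, z, a, i, x, o, o)
  "wcrkqptka" → prefix "w" already present; 8 new (c, r, k, q, p, t, k, a)
  "gokbxelusix" → prefix "gok" already present; 8 new (b, x, e, l, u, s, i, x)
  "gokxxjkxalj" → prefix "gokx" already present; 7 new (x, j, k, x, a, l, j)
  "wefxsx" → prefix "we" already present; 4 new (f, x, s, x)
  "gokpglbf" → prefix "gok" already present; 5 new (p, g, l, b, f)
  "gokrpp" → prefix "gok" already present; 3 new (r, p, p)
  "wmgwmjigpep" → prefix "w" already present; 10 new (m, g, w, m, j, i, g, p, e, p)
  "wfa" → prefix "w" already present; 2 new (f, a)
Total nodes = 10 + 6 + 4 + 2 + 6 + 5 + 7 + 8 + 8 + 7 + 4 + 5 + 3 + 10 + 2 = 87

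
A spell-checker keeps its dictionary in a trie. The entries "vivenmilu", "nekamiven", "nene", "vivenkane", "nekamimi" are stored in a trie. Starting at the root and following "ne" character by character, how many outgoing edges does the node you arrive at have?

The children of the "ne" node are the distinct next characters among strings starting with "ne".
Characters that immediately follow "ne" among the stored strings: {k, n}.
That node has 2 child edges.

2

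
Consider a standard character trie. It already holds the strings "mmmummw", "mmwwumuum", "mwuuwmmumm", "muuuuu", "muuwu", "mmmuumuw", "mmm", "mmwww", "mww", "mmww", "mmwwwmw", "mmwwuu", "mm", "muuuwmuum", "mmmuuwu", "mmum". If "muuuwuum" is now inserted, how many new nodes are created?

3

The longest prefix of "muuuwuum" already in the trie is "muuuw" (length 5).
So 8 − 5 = 3 new nodes.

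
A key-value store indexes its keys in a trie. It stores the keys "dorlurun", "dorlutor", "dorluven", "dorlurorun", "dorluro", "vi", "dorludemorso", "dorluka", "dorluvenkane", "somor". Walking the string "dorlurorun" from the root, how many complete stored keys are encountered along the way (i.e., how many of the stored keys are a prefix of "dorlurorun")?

2

Walk "dorlurorun" from the root; an end-of-word marker is hit whenever a stored word is a prefix of "dorlurorun".
Prefixes of the query that are stored words: "dorluro", "dorlurorun"
Count: 2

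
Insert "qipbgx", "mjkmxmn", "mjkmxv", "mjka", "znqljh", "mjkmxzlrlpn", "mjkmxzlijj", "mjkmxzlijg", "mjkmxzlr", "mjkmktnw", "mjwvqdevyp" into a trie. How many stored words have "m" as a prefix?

Filter for entries beginning with "m":
Matches: "mjka", "mjkmktnw", "mjkmxmn", "mjkmxv", "mjkmxzlijg", "mjkmxzlijj", "mjkmxzlr", "mjkmxzlrlpn", "mjwvqdevyp"
Count: 9

9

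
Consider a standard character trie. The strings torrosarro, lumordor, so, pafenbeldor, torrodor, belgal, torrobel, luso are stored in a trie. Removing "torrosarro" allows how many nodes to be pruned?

5

After clearing the end-marker at "torrosarro", prune upward until reaching a node still needed by another word.
The suffix "sarro" (5 nodes) is used only by "torrosarro"; the node for "torro" still has the child "d", so pruning stops there.
Nodes removed: 5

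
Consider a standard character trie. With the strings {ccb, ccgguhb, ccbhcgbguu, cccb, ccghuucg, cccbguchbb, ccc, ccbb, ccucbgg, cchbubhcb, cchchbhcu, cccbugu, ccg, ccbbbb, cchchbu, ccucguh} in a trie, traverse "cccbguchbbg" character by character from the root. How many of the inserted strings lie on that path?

Traverse "cccbguchbbg" character by character; count nodes along the way that are marked as word ends.
Prefixes of the query that are stored words: "ccc", "cccb", "cccbguchbb"
Count: 3

3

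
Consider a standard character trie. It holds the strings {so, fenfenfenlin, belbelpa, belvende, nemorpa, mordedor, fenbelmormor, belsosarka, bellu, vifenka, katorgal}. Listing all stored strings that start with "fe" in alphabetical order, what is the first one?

fenbelmormor

Filter for "fe…" and sort: "fenbelmormor", "fenfenfenlin"
The 1st is fenbelmormor.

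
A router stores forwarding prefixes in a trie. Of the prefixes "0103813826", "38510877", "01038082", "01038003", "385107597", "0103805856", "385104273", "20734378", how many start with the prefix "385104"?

1

Walk to "385104"; the words in its subtree are exactly those with that prefix.
Words under "385104": 385104273
Count: 1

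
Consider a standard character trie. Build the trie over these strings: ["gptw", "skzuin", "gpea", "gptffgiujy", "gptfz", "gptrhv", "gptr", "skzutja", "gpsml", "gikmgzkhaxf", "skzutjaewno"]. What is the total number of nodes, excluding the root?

Trace insertions, counting only characters that open a new branch:
  "gptw" → 4 new (g, p, t, w)
  "skzuin" → 6 new (s, k, z, u, i, n)
  "gpea" → prefix "gp" already present; 2 new (e, a)
  "gptffgiujy" → prefix "gpt" already present; 7 new (f, f, g, i, u, j, y)
  "gptfz" → prefix "gptf" already present; 1 new (z)
  "gptrhv" → prefix "gpt" already present; 3 new (r, h, v)
  "gptr" → prefix "gptr" already present; 0 new (none)
  "skzutja" → prefix "skzu" already present; 3 new (t, j, a)
  "gpsml" → prefix "gp" already present; 3 new (s, m, l)
  "gikmgzkhaxf" → prefix "g" already present; 10 new (i, k, m, g, z, k, h, a, x, f)
  "skzutjaewno" → prefix "skzutja" already present; 4 new (e, w, n, o)
Total nodes = 4 + 6 + 2 + 7 + 1 + 3 + 0 + 3 + 3 + 10 + 4 = 43

43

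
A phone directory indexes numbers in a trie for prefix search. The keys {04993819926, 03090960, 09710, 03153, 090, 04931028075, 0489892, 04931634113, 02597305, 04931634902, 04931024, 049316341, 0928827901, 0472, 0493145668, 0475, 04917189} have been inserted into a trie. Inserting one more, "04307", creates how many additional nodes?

The longest prefix of "04307" already in the trie is "04" (length 2).
New nodes needed: |"04307"| − 2 = 5 − 2 = 3.

3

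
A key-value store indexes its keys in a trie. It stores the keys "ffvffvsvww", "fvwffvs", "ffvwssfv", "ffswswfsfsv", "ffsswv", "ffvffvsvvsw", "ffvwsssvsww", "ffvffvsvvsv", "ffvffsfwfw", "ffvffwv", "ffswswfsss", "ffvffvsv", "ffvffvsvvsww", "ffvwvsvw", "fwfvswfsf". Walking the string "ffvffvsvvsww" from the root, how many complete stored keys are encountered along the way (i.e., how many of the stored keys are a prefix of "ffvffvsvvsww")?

3

Check each prefix of "ffvffvsvvsww" against the stored set — each match is an end-marker on the path.
Prefixes of the query that are stored words: "ffvffvsv", "ffvffvsvvsw", "ffvffvsvvsww"
Count: 3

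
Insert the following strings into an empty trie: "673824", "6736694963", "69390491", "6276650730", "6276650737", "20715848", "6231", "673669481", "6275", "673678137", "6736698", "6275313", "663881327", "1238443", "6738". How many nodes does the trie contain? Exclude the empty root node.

67

Trace insertions, counting only characters that open a new branch:
  "673824" → 6 new (6, 7, 3, 8, 2, 4)
  "6736694963" → prefix "673" already present; 7 new (6, 6, 9, 4, 9, 6, 3)
  "69390491" → prefix "6" already present; 7 new (9, 3, 9, 0, 4, 9, 1)
  "6276650730" → prefix "6" already present; 9 new (2, 7, 6, 6, 5, 0, 7, 3, 0)
  "6276650737" → prefix "627665073" already present; 1 new (7)
  "20715848" → 8 new (2, 0, 7, 1, 5, 8, 4, 8)
  "6231" → prefix "62" already present; 2 new (3, 1)
  "673669481" → prefix "6736694" already present; 2 new (8, 1)
  "6275" → prefix "627" already present; 1 new (5)
  "673678137" → prefix "6736" already present; 5 new (7, 8, 1, 3, 7)
  "6736698" → prefix "673669" already present; 1 new (8)
  "6275313" → prefix "6275" already present; 3 new (3, 1, 3)
  "663881327" → prefix "6" already present; 8 new (6, 3, 8, 8, 1, 3, 2, 7)
  "1238443" → 7 new (1, 2, 3, 8, 4, 4, 3)
  "6738" → prefix "6738" already present; 0 new (none)
Total nodes = 6 + 7 + 7 + 9 + 1 + 8 + 2 + 2 + 1 + 5 + 1 + 3 + 8 + 7 + 0 = 67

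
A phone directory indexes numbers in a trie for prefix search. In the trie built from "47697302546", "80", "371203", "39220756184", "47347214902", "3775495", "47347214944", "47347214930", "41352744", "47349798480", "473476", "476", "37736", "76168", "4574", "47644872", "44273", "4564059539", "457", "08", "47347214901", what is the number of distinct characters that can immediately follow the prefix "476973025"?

1

Walk "476973025" from the root, arriving at one node.
Distinct next characters after "476973025": 4.
That node has 1 child edge.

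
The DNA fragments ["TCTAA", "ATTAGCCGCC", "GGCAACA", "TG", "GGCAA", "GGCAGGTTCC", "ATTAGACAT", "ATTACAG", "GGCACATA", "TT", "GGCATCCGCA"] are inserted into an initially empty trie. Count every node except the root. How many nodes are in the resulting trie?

Insert word by word; a character creates a node only if that edge doesn't already exist:
  "TCTAA" → 5 new (T, C, T, A, A)
  "ATTAGCCGCC" → 10 new (A, T, T, A, G, C, C, G, C, C)
  "GGCAACA" → 7 new (G, G, C, A, A, C, A)
  "TG" → prefix "T" already present; 1 new (G)
  "GGCAA" → prefix "GGCAA" already present; 0 new (none)
  "GGCAGGTTCC" → prefix "GGCA" already present; 6 new (G, G, T, T, C, C)
  "ATTAGACAT" → prefix "ATTAG" already present; 4 new (A, C, A, T)
  "ATTACAG" → prefix "ATTA" already present; 3 new (C, A, G)
  "GGCACATA" → prefix "GGCA" already present; 4 new (C, A, T, A)
  "TT" → prefix "T" already present; 1 new (T)
  "GGCATCCGCA" → prefix "GGCA" already present; 6 new (T, C, C, G, C, A)
Total nodes = 5 + 10 + 7 + 1 + 0 + 6 + 4 + 3 + 4 + 1 + 6 = 47

47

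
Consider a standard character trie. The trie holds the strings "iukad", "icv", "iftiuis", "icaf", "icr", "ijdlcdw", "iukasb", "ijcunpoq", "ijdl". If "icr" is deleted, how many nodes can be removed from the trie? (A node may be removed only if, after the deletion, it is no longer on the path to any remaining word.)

1

After clearing the end-marker at "icr", prune upward until reaching a node still needed by another word.
The suffix "r" (1 node) is used only by "icr"; the node for "ic" still has the child "v", so pruning stops there.
Nodes removed: 1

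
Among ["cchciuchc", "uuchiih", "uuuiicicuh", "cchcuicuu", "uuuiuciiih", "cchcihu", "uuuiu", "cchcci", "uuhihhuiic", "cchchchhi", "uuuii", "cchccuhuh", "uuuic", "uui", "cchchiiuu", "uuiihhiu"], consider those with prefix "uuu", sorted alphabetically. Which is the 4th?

Words with prefix "uuu", in lexicographic order: "uuuic", "uuuii", "uuuiicicuh", "uuuiu", "uuuiuciiih"
The 4th is uuuiu.

uuuiu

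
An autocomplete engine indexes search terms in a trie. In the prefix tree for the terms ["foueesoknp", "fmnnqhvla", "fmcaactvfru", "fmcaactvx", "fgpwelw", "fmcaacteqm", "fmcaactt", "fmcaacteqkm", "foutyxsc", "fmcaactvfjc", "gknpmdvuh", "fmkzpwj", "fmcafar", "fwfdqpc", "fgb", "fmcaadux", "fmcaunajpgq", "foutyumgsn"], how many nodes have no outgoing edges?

18

A leaf is a node with no children — equivalently, the end of a word that is not a proper prefix of any other stored word.
Those words: "fgb", "fgpwelw", "fmcaacteqkm", "fmcaacteqm", "fmcaactt", "fmcaactvfjc", "fmcaactvfru", "fmcaactvx", "fmcaadux", "fmcafar", "fmcaunajpgq", "fmkzpwj", "fmnnqhvla", "foueesoknp", "foutyumgsn", "foutyxsc", "fwfdqpc", "gknpmdvuh"
Leaf count: 18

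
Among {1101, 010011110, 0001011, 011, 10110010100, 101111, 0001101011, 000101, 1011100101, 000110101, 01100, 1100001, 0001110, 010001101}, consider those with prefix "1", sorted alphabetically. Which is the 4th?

1100001

Filter for "1…" and sort: "10110010100", "1011100101", "101111", "1100001", "1101"
The 4th is 1100001.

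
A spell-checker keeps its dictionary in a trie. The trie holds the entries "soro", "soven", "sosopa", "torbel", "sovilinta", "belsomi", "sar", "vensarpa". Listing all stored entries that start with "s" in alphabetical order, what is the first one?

sar

Filter for "s…" and sort: "sar", "soro", "sosopa", "soven", "sovilinta"
The 1st is sar.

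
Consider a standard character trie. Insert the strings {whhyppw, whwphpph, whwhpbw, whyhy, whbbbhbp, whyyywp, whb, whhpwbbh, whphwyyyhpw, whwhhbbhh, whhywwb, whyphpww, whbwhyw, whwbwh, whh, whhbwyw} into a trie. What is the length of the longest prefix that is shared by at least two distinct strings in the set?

The deepest shared node is where two words last agree before diverging.
"whhyppw" and "whhywwb" agree on "whhy" (4 characters) before diverging; nothing deeper is shared.
Longest shared-prefix length: 4

4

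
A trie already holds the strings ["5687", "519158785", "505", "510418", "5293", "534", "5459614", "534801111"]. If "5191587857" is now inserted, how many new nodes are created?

The longest prefix of "5191587857" already in the trie is "519158785" (length 9).
New nodes needed: |"5191587857"| − 9 = 10 − 9 = 1.

1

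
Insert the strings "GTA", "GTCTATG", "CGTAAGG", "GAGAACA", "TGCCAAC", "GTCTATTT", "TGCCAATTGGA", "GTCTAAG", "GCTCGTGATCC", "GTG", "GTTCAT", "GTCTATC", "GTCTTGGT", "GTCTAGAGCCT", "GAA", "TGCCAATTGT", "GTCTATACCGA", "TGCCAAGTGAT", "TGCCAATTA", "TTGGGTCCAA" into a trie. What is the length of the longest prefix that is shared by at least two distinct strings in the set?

Look for the deepest trie node that still has at least two words in its subtree.
e.g. "TGCCAATTGGA" and "TGCCAATTGT" share the prefix "TGCCAATTG" of length 9; no pair shares a longer one.
Longest shared-prefix length: 9

9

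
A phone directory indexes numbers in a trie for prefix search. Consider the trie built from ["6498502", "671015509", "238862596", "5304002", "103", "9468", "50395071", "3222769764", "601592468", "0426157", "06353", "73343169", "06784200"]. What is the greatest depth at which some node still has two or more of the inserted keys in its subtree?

The deepest shared node is where two words last agree before diverging.
"06353" and "06784200" agree on "06" (2 characters) before diverging; nothing deeper is shared.
Longest shared-prefix length: 2

2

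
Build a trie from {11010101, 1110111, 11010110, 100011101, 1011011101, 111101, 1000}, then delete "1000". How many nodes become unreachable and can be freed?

0

Walk "1000" from the leaf back toward the root, removing each node that no remaining word uses.
Every node on "1000" is still needed (e.g. by "100011101"), so nothing is freed.
Nodes removed: 0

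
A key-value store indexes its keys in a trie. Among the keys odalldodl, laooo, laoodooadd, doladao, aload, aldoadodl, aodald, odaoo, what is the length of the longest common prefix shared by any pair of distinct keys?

The deepest shared node is where two words last agree before diverging.
e.g. "laoodooadd" and "laooo" share the prefix "laoo" of length 4; no pair shares a longer one.
Longest shared-prefix length: 4

4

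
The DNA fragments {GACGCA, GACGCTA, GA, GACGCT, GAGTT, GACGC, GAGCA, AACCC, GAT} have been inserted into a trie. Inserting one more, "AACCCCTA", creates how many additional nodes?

Walking "AACCCCTA" from the root, the first 5 characters ("AACCC") follow existing edges; "C" is the first miss.
So 8 − 5 = 3 new nodes.

3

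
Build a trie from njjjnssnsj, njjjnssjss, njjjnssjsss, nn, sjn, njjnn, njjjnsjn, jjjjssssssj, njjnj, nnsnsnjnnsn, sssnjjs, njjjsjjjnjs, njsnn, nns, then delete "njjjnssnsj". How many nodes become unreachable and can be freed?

3

Walk "njjjnssnsj" from the leaf back toward the root, removing each node that no remaining word uses.
The suffix "nsj" (3 nodes) is used only by "njjjnssnsj"; the node for "njjjnss" still has the child "j", so pruning stops there.
Nodes removed: 3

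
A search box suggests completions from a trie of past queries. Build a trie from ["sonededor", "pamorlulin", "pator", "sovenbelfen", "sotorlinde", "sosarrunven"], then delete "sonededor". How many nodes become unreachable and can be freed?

After clearing the end-marker at "sonededor", prune upward until reaching a node still needed by another word.
The suffix "nededor" (7 nodes) is used only by "sonededor"; the node for "so" still has the child "v", so pruning stops there.
Nodes removed: 7

7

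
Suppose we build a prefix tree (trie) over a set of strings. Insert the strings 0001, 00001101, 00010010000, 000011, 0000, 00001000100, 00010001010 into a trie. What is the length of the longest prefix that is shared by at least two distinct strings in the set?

6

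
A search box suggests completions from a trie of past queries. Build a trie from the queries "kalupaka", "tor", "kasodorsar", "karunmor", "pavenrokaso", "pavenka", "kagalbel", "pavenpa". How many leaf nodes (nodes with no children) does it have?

8

A leaf is a node with no children — equivalently, the end of a word that is not a proper prefix of any other stored word.
Those words: "kagalbel", "kalupaka", "karunmor", "kasodorsar", "pavenka", "pavenpa", "pavenrokaso", "tor"
Leaf count: 8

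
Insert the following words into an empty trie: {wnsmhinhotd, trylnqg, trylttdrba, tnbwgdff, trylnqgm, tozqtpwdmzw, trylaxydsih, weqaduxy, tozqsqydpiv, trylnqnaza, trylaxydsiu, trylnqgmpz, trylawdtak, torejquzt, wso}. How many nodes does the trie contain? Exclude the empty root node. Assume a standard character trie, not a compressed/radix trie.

84

Insert word by word; a character creates a node only if that edge doesn't already exist:
  "wnsmhinhotd" → 11 new (w, n, s, m, h, i, n, h, o, t, d)
  "trylnqg" → 7 new (t, r, y, l, n, q, g)
  "trylttdrba" → prefix "tryl" already present; 6 new (t, t, d, r, b, a)
  "tnbwgdff" → prefix "t" already present; 7 new (n, b, w, g, d, f, f)
  "trylnqgm" → prefix "trylnqg" already present; 1 new (m)
  "tozqtpwdmzw" → prefix "t" already present; 10 new (o, z, q, t, p, w, d, m, z, w)
  "trylaxydsih" → prefix "tryl" already present; 7 new (a, x, y, d, s, i, h)
  "weqaduxy" → prefix "w" already present; 7 new (e, q, a, d, u, x, y)
  "tozqsqydpiv" → prefix "tozq" already present; 7 new (s, q, y, d, p, i, v)
  "trylnqnaza" → prefix "trylnq" already present; 4 new (n, a, z, a)
  "trylaxydsiu" → prefix "trylaxydsi" already present; 1 new (u)
  "trylnqgmpz" → prefix "trylnqgm" already present; 2 new (p, z)
  "trylawdtak" → prefix "tryla" already present; 5 new (w, d, t, a, k)
  "torejquzt" → prefix "to" already present; 7 new (r, e, j, q, u, z, t)
  "wso" → prefix "w" already present; 2 new (s, o)
Total nodes = 11 + 7 + 6 + 7 + 1 + 10 + 7 + 7 + 7 + 4 + 1 + 2 + 5 + 7 + 2 = 84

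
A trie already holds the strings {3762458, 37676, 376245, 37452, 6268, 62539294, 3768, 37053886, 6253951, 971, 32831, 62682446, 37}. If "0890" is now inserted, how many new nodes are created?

4

"0890" shares no prefix with any stored word, so all 4 characters open new nodes.
4 − 0 = 4 new nodes.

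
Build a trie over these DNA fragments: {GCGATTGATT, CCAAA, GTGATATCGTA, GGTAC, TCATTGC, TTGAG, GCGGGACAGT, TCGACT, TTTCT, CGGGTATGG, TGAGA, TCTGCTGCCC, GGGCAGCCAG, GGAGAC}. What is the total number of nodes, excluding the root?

For each word, the new-node count is its length minus the longest prefix already in the trie:
  "GCGATTGATT" → 10 new (G, C, G, A, T, T, G, A, T, T)
  "CCAAA" → 5 new (C, C, A, A, A)
  "GTGATATCGTA" → prefix "G" already present; 10 new (T, G, A, T, A, T, C, G, T, A)
  "GGTAC" → prefix "G" already present; 4 new (G, T, A, C)
  "TCATTGC" → 7 new (T, C, A, T, T, G, C)
  "TTGAG" → prefix "T" already present; 4 new (T, G, A, G)
  "GCGGGACAGT" → prefix "GCG" already present; 7 new (G, G, A, C, A, G, T)
  "TCGACT" → prefix "TC" already present; 4 new (G, A, C, T)
  "TTTCT" → prefix "TT" already present; 3 new (T, C, T)
  "CGGGTATGG" → prefix "C" already present; 8 new (G, G, G, T, A, T, G, G)
  "TGAGA" → prefix "T" already present; 4 new (G, A, G, A)
  "TCTGCTGCCC" → prefix "TC" already present; 8 new (T, G, C, T, G, C, C, C)
  "GGGCAGCCAG" → prefix "GG" already present; 8 new (G, C, A, G, C, C, A, G)
  "GGAGAC" → prefix "GG" already present; 4 new (A, G, A, C)
Total nodes = 10 + 5 + 10 + 4 + 7 + 4 + 7 + 4 + 3 + 8 + 4 + 8 + 8 + 4 = 86

86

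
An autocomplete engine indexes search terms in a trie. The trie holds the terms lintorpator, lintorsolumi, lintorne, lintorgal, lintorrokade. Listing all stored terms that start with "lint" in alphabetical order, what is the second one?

lintorne

Words with prefix "lint", in lexicographic order: "lintorgal", "lintorne", "lintorpator", "lintorrokade", "lintorsolumi"
Position 2: lintorne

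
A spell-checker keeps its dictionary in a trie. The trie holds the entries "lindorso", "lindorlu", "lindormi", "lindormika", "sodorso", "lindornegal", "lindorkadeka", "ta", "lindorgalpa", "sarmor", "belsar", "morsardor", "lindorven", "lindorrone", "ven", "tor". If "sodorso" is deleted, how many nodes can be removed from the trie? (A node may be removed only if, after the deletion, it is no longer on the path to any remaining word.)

6

Walk "sodorso" from the leaf back toward the root, removing each node that no remaining word uses.
The suffix "odorso" (6 nodes) is used only by "sodorso"; the node for "s" still has the child "a", so pruning stops there.
Nodes removed: 6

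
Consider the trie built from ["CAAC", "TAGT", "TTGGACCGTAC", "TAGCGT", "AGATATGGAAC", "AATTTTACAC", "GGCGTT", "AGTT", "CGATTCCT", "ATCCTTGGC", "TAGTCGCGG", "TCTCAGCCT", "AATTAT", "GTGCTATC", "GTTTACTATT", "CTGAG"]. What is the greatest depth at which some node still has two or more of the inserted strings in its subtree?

4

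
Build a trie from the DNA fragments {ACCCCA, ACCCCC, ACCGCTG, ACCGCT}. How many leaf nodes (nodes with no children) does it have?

3

Leaves are exactly the stored words that no other stored word extends.
Those words: "ACCCCA", "ACCCCC", "ACCGCTG"
Leaf count: 3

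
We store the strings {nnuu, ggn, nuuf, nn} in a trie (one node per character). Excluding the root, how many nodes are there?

10

Insert word by word; a character creates a node only if that edge doesn't already exist:
  "nnuu" → 4 new (n, n, u, u)
  "ggn" → 3 new (g, g, n)
  "nuuf" → prefix "n" already present; 3 new (u, u, f)
  "nn" → prefix "nn" already present; 0 new (none)
Total nodes = 4 + 3 + 3 + 0 = 10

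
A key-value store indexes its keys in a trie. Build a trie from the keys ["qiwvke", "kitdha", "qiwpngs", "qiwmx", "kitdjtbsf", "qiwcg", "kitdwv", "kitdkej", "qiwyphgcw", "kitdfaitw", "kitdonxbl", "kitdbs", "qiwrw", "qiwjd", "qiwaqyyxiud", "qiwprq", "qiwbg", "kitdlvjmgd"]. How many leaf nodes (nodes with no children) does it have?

Leaves are exactly the stored words that no other stored word extends.
Those words: "kitdbs", "kitdfaitw", "kitdha", "kitdjtbsf", "kitdkej", "kitdlvjmgd", "kitdonxbl", "kitdwv", "qiwaqyyxiud", "qiwbg", "qiwcg", "qiwjd", "qiwmx", "qiwpngs", "qiwprq", "qiwrw", "qiwvke", "qiwyphgcw"
Leaf count: 18

18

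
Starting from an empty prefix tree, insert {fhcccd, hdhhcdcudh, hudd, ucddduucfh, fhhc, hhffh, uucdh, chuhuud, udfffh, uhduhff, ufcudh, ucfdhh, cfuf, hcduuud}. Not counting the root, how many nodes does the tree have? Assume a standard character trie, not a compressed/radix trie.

Count nodes per top-level branch (shared prefixes stored once):
  'c'-branch (cfuf, chuhuud): 10 nodes
  'f'-branch (fhcccd, fhhc): 8 nodes
  'h'-branch (hcduuud, hdhhcdcudh, hhffh, hudd): 23 nodes
  'u'-branch (ucddduucfh, ucfdhh, udfffh, ufcudh, uhduhff, uucdh): 34 nodes
Sum: 75

75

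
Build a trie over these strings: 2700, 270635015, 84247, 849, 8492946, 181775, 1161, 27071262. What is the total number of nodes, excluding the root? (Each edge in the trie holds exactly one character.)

34

Insert word by word; a character creates a node only if that edge doesn't already exist:
  "2700" → 4 new (2, 7, 0, 0)
  "270635015" → prefix "270" already present; 6 new (6, 3, 5, 0, 1, 5)
  "84247" → 5 new (8, 4, 2, 4, 7)
  "849" → prefix "84" already present; 1 new (9)
  "8492946" → prefix "849" already present; 4 new (2, 9, 4, 6)
  "181775" → 6 new (1, 8, 1, 7, 7, 5)
  "1161" → prefix "1" already present; 3 new (1, 6, 1)
  "27071262" → prefix "270" already present; 5 new (7, 1, 2, 6, 2)
Total nodes = 4 + 6 + 5 + 1 + 4 + 6 + 3 + 5 = 34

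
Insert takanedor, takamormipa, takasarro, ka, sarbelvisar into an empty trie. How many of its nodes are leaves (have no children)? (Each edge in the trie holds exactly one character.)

5

A leaf is a node with no children — equivalently, the end of a word that is not a proper prefix of any other stored word.
Those words: "ka", "sarbelvisar", "takamormipa", "takanedor", "takasarro"
Leaf count: 5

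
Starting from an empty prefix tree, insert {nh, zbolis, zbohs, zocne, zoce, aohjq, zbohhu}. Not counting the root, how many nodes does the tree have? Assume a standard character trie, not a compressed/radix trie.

Insert word by word; a character creates a node only if that edge doesn't already exist:
  "nh" → 2 new (n, h)
  "zbolis" → 6 new (z, b, o, l, i, s)
  "zbohs" → prefix "zbo" already present; 2 new (h, s)
  "zocne" → prefix "z" already present; 4 new (o, c, n, e)
  "zoce" → prefix "zoc" already present; 1 new (e)
  "aohjq" → 5 new (a, o, h, j, q)
  "zbohhu" → prefix "zboh" already present; 2 new (h, u)
Total nodes = 2 + 6 + 2 + 4 + 1 + 5 + 2 = 22

22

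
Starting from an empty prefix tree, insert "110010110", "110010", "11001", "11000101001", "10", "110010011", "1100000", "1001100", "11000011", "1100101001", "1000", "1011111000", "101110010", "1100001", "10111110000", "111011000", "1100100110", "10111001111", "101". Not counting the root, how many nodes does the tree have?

For each word, the new-node count is its length minus the longest prefix already in the trie:
  "110010110" → 9 new (1, 1, 0, 0, 1, 0, 1, 1, 0)
  "110010" → prefix "110010" already present; 0 new (none)
  "11001" → prefix "11001" already present; 0 new (none)
  "11000101001" → prefix "1100" already present; 7 new (0, 1, 0, 1, 0, 0, 1)
  "10" → prefix "1" already present; 1 new (0)
  "110010011" → prefix "110010" already present; 3 new (0, 1, 1)
  "1100000" → prefix "11000" already present; 2 new (0, 0)
  "1001100" → prefix "10" already present; 5 new (0, 1, 1, 0, 0)
  "11000011" → prefix "110000" already present; 2 new (1, 1)
  "1100101001" → prefix "1100101" already present; 3 new (0, 0, 1)
  "1000" → prefix "100" already present; 1 new (0)
  "1011111000" → prefix "10" already present; 8 new (1, 1, 1, 1, 1, 0, 0, 0)
  "101110010" → prefix "10111" already present; 4 new (0, 0, 1, 0)
  "1100001" → prefix "1100001" already present; 0 new (none)
  "10111110000" → prefix "1011111000" already present; 1 new (0)
  "111011000" → prefix "11" already present; 7 new (1, 0, 1, 1, 0, 0, 0)
  "1100100110" → prefix "110010011" already present; 1 new (0)
  "10111001111" → prefix "10111001" already present; 3 new (1, 1, 1)
  "101" → prefix "101" already present; 0 new (none)
Total nodes = 9 + 0 + 0 + 7 + 1 + 3 + 2 + 5 + 2 + 3 + 1 + 8 + 4 + 0 + 1 + 7 + 1 + 3 + 0 = 57

57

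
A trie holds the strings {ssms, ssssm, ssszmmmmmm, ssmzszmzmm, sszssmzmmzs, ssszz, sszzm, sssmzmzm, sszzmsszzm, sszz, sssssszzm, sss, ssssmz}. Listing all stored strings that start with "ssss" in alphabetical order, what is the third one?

DFS of the "ssss" subtree visits, in order: "ssssm", "ssssmz", "sssssszzm"
Position 3: sssssszzm

sssssszzm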